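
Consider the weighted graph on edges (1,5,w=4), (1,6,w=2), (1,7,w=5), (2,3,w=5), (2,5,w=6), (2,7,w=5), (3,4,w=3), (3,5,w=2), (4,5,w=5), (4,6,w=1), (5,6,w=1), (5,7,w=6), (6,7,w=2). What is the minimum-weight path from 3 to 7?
5 (path: 3 -> 5 -> 6 -> 7; weights 2 + 1 + 2 = 5)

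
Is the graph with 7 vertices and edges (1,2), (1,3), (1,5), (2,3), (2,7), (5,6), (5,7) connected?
No, it has 2 components: {1, 2, 3, 5, 6, 7}, {4}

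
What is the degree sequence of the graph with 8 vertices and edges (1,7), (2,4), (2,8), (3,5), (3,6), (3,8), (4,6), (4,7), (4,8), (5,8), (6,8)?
[5, 4, 3, 3, 2, 2, 2, 1] (degrees: deg(1)=1, deg(2)=2, deg(3)=3, deg(4)=4, deg(5)=2, deg(6)=3, deg(7)=2, deg(8)=5)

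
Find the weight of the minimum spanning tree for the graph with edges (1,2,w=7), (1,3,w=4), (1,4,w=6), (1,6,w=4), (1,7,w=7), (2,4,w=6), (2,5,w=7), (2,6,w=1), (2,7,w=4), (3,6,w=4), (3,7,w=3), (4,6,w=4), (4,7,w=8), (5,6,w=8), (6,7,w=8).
23 (MST edges: (1,3,w=4), (1,6,w=4), (2,5,w=7), (2,6,w=1), (3,7,w=3), (4,6,w=4); sum of weights 4 + 4 + 7 + 1 + 3 + 4 = 23)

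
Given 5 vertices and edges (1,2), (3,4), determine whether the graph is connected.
No, it has 3 components: {1, 2}, {3, 4}, {5}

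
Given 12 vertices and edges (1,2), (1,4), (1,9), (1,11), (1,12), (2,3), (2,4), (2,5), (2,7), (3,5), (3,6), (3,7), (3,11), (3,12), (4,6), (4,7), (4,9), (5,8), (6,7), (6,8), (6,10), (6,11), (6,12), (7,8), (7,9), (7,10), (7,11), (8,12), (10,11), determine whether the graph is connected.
Yes (BFS from 1 visits [1, 2, 4, 9, 11, 12, 3, 5, 7, 6, 10, 8] — all 12 vertices reached)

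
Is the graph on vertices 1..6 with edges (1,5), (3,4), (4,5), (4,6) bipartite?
Yes. Partition: {1, 2, 4}, {3, 5, 6}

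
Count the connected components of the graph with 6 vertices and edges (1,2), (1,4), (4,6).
3 (components: {1, 2, 4, 6}, {3}, {5})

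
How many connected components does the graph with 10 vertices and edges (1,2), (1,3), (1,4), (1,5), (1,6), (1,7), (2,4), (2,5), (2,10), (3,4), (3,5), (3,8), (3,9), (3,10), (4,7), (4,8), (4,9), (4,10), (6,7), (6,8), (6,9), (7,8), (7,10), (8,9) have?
1 (components: {1, 2, 3, 4, 5, 6, 7, 8, 9, 10})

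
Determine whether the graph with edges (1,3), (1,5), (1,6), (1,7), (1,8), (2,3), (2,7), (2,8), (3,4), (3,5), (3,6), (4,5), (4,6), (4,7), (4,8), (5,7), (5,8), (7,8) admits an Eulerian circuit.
No (8 vertices have odd degree: {1, 2, 3, 4, 5, 6, 7, 8}; Eulerian circuit requires 0)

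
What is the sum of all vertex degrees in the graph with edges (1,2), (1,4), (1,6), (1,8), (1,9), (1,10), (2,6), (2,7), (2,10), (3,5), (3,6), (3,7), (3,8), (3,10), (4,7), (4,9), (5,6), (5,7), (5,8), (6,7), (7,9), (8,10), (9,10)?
46 (handshake: sum of degrees = 2|E| = 2 x 23 = 46)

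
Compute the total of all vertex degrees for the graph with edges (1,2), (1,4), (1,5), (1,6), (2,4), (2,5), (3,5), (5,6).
16 (handshake: sum of degrees = 2|E| = 2 x 8 = 16)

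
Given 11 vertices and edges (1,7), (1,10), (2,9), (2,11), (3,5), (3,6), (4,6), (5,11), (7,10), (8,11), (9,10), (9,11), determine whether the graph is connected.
Yes (BFS from 1 visits [1, 7, 10, 9, 2, 11, 5, 8, 3, 6, 4] — all 11 vertices reached)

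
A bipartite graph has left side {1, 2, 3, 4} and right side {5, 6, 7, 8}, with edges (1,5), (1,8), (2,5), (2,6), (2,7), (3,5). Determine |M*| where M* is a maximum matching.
3 (matching: (1,8), (2,7), (3,5); upper bound min(|L|,|R|) = min(4,4) = 4)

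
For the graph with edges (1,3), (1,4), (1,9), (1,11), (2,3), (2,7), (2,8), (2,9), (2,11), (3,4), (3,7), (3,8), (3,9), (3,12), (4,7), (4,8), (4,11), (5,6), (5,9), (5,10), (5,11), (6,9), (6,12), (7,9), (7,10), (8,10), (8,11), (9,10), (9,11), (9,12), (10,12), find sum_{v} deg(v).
62 (handshake: sum of degrees = 2|E| = 2 x 31 = 62)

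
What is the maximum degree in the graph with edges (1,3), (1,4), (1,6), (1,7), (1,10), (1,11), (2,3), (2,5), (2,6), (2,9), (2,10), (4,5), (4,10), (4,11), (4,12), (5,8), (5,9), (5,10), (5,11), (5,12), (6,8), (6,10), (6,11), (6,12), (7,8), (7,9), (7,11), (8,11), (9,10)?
7 (attained at vertex 5)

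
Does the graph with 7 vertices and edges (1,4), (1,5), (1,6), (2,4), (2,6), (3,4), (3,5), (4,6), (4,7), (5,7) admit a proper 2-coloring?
No (odd cycle of length 3: 4 -> 1 -> 6 -> 4)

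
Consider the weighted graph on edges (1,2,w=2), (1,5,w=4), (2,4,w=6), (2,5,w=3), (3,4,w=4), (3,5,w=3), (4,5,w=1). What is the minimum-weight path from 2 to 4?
4 (path: 2 -> 5 -> 4; weights 3 + 1 = 4)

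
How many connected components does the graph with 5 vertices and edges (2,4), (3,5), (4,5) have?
2 (components: {1}, {2, 3, 4, 5})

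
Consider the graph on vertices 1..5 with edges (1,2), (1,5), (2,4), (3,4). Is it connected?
Yes (BFS from 1 visits [1, 2, 5, 4, 3] — all 5 vertices reached)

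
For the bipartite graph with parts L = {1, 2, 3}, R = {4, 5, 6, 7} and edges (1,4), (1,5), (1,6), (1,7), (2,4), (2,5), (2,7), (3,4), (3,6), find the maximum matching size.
3 (matching: (1,7), (2,5), (3,6); upper bound min(|L|,|R|) = min(3,4) = 3)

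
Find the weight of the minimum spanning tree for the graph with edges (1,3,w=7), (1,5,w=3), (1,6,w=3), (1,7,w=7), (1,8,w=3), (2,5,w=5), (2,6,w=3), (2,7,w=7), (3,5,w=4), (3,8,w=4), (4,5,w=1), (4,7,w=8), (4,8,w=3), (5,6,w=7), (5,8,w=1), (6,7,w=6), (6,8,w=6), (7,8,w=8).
21 (MST edges: (1,6,w=3), (1,8,w=3), (2,6,w=3), (3,5,w=4), (4,5,w=1), (5,8,w=1), (6,7,w=6); sum of weights 3 + 3 + 3 + 4 + 1 + 1 + 6 = 21)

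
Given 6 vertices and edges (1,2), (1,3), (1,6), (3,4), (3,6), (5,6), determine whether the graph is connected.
Yes (BFS from 1 visits [1, 2, 3, 6, 4, 5] — all 6 vertices reached)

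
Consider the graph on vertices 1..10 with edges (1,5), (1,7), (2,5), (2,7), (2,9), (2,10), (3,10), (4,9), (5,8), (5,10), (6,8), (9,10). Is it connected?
Yes (BFS from 1 visits [1, 5, 7, 2, 8, 10, 9, 6, 3, 4] — all 10 vertices reached)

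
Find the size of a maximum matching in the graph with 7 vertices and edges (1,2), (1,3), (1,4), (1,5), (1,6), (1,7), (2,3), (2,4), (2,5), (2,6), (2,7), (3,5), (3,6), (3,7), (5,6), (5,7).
3 (matching: (1,7), (2,5), (3,6); upper bound floor(n/2) = floor(7/2) = 3)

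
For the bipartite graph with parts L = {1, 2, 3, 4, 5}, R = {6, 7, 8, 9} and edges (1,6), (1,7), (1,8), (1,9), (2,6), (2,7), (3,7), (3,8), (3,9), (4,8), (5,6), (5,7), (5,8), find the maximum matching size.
4 (matching: (1,9), (2,7), (3,8), (5,6); upper bound min(|L|,|R|) = min(5,4) = 4)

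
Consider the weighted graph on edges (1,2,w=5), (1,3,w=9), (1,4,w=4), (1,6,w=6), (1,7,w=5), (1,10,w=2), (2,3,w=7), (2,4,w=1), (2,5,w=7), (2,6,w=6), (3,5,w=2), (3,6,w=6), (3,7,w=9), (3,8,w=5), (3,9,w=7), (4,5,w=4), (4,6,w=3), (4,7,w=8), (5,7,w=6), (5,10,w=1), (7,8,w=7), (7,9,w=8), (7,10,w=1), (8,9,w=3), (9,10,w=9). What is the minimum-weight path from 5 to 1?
3 (path: 5 -> 10 -> 1; weights 1 + 2 = 3)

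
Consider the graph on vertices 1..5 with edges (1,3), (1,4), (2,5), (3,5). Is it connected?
Yes (BFS from 1 visits [1, 3, 4, 5, 2] — all 5 vertices reached)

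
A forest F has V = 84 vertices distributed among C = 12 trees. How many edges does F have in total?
72 (Each of the 12 component trees on V_i vertices has V_i - 1 edges; summing gives V - C = 84 - 12 = 72)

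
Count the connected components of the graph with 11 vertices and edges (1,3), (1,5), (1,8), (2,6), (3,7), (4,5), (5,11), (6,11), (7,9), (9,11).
2 (components: {1, 2, 3, 4, 5, 6, 7, 8, 9, 11}, {10})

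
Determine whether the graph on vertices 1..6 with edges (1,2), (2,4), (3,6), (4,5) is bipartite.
Yes. Partition: {1, 3, 4}, {2, 5, 6}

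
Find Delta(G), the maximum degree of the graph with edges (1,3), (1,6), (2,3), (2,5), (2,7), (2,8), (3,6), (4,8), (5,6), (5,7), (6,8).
4 (attained at vertices 2, 6)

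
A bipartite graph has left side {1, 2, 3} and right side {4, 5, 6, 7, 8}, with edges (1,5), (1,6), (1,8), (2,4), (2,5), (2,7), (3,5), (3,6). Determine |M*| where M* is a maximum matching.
3 (matching: (1,8), (2,7), (3,6); upper bound min(|L|,|R|) = min(3,5) = 3)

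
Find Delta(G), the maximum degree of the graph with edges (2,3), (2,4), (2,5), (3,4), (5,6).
3 (attained at vertex 2)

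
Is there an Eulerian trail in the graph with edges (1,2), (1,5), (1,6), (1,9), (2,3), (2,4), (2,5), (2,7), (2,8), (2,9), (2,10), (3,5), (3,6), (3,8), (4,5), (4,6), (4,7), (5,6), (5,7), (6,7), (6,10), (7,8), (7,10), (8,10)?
Yes — and in fact it has an Eulerian circuit (the graph is connected and all 10 vertices have even degree)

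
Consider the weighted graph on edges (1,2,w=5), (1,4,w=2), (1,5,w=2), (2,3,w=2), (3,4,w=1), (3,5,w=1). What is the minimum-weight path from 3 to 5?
1 (path: 3 -> 5; weights 1 = 1)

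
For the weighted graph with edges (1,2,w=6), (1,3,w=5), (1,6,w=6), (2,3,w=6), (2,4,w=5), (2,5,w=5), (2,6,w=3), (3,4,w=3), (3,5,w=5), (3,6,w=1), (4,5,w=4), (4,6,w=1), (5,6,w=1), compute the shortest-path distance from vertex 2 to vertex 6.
3 (path: 2 -> 6; weights 3 = 3)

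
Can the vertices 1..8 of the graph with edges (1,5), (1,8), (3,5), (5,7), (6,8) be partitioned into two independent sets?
Yes. Partition: {1, 2, 3, 4, 6, 7}, {5, 8}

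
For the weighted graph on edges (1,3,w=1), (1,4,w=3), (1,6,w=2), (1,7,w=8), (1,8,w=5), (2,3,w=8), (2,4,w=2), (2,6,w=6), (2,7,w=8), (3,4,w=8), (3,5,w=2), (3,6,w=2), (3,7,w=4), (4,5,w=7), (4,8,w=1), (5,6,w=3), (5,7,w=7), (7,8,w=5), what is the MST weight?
15 (MST edges: (1,3,w=1), (1,4,w=3), (1,6,w=2), (2,4,w=2), (3,5,w=2), (3,7,w=4), (4,8,w=1); sum of weights 1 + 3 + 2 + 2 + 2 + 4 + 1 = 15)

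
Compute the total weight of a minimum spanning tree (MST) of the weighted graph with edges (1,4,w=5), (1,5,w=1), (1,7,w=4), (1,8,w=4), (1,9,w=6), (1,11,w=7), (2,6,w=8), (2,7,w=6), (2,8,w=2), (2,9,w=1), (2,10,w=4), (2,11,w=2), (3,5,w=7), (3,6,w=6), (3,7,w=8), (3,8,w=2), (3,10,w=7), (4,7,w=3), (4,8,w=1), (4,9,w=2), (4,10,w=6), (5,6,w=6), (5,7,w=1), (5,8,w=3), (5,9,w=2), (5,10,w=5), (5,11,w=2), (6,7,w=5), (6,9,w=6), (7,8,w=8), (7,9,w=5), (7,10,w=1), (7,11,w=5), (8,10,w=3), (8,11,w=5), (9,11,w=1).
17 (MST edges: (1,5,w=1), (2,8,w=2), (2,9,w=1), (3,8,w=2), (4,8,w=1), (5,7,w=1), (5,11,w=2), (6,7,w=5), (7,10,w=1), (9,11,w=1); sum of weights 1 + 2 + 1 + 2 + 1 + 1 + 2 + 5 + 1 + 1 = 17)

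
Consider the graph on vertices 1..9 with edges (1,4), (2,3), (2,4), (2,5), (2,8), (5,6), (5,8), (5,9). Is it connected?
No, it has 2 components: {1, 2, 3, 4, 5, 6, 8, 9}, {7}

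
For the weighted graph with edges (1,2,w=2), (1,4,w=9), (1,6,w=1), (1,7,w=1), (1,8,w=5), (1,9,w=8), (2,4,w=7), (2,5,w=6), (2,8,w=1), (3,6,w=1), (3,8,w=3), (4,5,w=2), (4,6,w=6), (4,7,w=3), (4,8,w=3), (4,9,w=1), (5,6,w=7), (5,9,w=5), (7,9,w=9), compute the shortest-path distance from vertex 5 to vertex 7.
5 (path: 5 -> 4 -> 7; weights 2 + 3 = 5)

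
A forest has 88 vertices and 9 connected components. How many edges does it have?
79 (Each of the 9 component trees on V_i vertices has V_i - 1 edges; summing gives V - C = 88 - 9 = 79)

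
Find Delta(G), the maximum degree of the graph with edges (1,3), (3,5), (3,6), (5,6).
3 (attained at vertex 3)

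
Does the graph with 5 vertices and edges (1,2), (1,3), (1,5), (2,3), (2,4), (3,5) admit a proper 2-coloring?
No (odd cycle of length 3: 2 -> 1 -> 3 -> 2)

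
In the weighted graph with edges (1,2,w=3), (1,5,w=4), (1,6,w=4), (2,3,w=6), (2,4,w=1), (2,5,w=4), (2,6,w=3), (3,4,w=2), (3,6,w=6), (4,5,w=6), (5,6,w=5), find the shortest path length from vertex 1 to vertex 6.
4 (path: 1 -> 6; weights 4 = 4)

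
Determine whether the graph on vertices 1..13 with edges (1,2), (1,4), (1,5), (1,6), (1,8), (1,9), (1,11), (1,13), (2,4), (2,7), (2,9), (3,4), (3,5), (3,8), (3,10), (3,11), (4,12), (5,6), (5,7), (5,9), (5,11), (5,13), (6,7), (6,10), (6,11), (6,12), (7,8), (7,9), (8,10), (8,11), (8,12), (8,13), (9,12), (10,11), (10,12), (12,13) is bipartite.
No (odd cycle of length 3: 2 -> 1 -> 4 -> 2)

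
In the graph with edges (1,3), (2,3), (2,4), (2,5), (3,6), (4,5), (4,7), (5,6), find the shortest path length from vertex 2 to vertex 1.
2 (path: 2 -> 3 -> 1, 2 edges)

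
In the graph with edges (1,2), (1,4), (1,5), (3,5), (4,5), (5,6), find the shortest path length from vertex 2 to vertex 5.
2 (path: 2 -> 1 -> 5, 2 edges)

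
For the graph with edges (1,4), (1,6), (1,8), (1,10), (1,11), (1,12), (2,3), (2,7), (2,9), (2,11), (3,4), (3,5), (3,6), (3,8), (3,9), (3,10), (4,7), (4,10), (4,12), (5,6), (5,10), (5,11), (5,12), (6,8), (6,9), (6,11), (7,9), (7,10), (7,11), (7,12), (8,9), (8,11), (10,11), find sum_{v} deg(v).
66 (handshake: sum of degrees = 2|E| = 2 x 33 = 66)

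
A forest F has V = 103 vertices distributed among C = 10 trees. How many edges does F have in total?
93 (Each of the 10 component trees on V_i vertices has V_i - 1 edges; summing gives V - C = 103 - 10 = 93)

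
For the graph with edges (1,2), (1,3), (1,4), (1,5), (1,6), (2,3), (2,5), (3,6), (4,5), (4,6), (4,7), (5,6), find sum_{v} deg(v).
24 (handshake: sum of degrees = 2|E| = 2 x 12 = 24)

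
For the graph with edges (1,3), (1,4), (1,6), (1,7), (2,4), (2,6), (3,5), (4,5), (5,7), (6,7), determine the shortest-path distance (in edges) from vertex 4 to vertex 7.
2 (path: 4 -> 1 -> 7, 2 edges)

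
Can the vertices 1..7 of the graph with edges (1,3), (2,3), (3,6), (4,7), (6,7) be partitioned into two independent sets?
Yes. Partition: {1, 2, 4, 5, 6}, {3, 7}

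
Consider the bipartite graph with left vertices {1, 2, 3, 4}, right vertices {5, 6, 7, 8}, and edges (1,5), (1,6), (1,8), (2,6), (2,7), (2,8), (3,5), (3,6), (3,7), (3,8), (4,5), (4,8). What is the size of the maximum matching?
4 (matching: (1,8), (2,7), (3,6), (4,5); upper bound min(|L|,|R|) = min(4,4) = 4)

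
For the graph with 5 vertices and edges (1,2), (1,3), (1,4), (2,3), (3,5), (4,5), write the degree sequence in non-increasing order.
[3, 3, 2, 2, 2] (degrees: deg(1)=3, deg(2)=2, deg(3)=3, deg(4)=2, deg(5)=2)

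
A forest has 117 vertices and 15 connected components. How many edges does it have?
102 (Each of the 15 component trees on V_i vertices has V_i - 1 edges; summing gives V - C = 117 - 15 = 102)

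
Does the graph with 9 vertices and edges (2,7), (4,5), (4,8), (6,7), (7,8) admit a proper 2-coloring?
Yes. Partition: {1, 2, 3, 5, 6, 8, 9}, {4, 7}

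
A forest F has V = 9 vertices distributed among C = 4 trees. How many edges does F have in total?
5 (Each of the 4 component trees on V_i vertices has V_i - 1 edges; summing gives V - C = 9 - 4 = 5)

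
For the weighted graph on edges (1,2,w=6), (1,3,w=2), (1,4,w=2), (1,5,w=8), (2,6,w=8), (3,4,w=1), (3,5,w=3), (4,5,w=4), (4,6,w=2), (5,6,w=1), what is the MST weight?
12 (MST edges: (1,2,w=6), (1,4,w=2), (3,4,w=1), (4,6,w=2), (5,6,w=1); sum of weights 6 + 2 + 1 + 2 + 1 = 12)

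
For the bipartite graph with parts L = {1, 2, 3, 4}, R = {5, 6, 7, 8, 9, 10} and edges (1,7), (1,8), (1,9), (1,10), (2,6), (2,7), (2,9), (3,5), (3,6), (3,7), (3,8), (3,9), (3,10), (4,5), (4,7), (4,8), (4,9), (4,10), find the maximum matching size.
4 (matching: (1,10), (2,9), (3,8), (4,7); upper bound min(|L|,|R|) = min(4,6) = 4)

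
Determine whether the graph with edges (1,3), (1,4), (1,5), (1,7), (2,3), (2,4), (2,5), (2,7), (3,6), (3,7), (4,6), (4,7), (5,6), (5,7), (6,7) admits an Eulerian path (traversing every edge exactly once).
Yes — and in fact it has an Eulerian circuit (the graph is connected and all 7 vertices have even degree)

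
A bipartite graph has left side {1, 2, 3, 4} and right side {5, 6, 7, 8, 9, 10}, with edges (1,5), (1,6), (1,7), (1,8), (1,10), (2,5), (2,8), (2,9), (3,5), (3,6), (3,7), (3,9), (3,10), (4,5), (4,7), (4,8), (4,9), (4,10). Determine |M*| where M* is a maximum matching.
4 (matching: (1,10), (2,9), (3,7), (4,8); upper bound min(|L|,|R|) = min(4,6) = 4)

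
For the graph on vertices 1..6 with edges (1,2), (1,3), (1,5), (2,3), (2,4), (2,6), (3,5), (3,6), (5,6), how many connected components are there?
1 (components: {1, 2, 3, 4, 5, 6})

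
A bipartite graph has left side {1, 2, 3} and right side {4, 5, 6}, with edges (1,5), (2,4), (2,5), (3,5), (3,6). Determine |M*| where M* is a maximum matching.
3 (matching: (1,5), (2,4), (3,6); upper bound min(|L|,|R|) = min(3,3) = 3)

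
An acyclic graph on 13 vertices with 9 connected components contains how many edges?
4 (Each of the 9 component trees on V_i vertices has V_i - 1 edges; summing gives V - C = 13 - 9 = 4)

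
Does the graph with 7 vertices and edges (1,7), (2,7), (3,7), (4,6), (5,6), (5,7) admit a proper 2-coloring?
Yes. Partition: {1, 2, 3, 4, 5}, {6, 7}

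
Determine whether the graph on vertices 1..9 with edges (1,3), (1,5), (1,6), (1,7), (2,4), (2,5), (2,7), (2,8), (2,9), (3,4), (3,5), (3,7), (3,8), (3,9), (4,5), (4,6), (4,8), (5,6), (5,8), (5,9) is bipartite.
No (odd cycle of length 3: 5 -> 1 -> 3 -> 5)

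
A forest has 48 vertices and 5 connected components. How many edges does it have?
43 (Each of the 5 component trees on V_i vertices has V_i - 1 edges; summing gives V - C = 48 - 5 = 43)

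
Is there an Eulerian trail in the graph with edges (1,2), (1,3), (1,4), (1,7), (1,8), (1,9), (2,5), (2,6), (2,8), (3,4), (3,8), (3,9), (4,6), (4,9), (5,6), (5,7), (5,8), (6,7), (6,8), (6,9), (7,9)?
Yes (the graph is connected and exactly 2 vertices have odd degree: {8, 9}; any Eulerian path must start and end at those)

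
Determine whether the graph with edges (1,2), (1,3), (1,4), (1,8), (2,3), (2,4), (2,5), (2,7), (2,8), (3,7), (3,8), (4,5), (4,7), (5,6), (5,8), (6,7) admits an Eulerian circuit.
Yes (the graph is connected and all 8 vertices have even degree)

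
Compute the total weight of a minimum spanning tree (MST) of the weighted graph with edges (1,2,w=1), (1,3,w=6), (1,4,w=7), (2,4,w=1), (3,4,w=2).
4 (MST edges: (1,2,w=1), (2,4,w=1), (3,4,w=2); sum of weights 1 + 1 + 2 = 4)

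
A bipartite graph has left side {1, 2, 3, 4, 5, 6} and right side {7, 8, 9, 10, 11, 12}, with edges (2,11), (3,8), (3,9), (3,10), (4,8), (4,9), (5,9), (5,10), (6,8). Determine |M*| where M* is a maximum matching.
4 (matching: (2,11), (3,10), (4,9), (6,8); upper bound min(|L|,|R|) = min(6,6) = 6)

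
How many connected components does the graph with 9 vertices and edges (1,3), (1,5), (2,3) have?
6 (components: {1, 2, 3, 5}, {4}, {6}, {7}, {8}, {9})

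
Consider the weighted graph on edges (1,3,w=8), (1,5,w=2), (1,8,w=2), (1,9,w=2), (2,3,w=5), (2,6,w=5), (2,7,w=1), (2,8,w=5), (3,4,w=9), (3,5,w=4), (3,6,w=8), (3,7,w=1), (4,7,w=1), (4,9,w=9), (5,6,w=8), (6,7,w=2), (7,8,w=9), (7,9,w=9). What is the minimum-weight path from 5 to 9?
4 (path: 5 -> 1 -> 9; weights 2 + 2 = 4)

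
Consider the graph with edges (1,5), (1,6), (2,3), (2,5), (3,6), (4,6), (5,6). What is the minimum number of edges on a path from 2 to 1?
2 (path: 2 -> 5 -> 1, 2 edges)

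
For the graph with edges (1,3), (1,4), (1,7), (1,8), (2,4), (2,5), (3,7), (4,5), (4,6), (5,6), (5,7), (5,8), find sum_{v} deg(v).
24 (handshake: sum of degrees = 2|E| = 2 x 12 = 24)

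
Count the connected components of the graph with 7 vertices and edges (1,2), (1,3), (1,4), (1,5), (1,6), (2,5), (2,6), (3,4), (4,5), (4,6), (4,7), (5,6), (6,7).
1 (components: {1, 2, 3, 4, 5, 6, 7})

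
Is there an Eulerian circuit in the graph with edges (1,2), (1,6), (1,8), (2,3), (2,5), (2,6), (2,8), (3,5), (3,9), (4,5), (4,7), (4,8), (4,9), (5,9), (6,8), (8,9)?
No (6 vertices have odd degree: {1, 2, 3, 6, 7, 8}; Eulerian circuit requires 0)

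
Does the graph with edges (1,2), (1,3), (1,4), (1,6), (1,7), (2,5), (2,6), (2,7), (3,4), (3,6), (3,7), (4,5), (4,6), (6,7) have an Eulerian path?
Yes (the graph is connected and exactly 2 vertices have odd degree: {1, 6}; any Eulerian path must start and end at those)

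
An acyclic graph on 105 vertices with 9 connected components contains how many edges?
96 (Each of the 9 component trees on V_i vertices has V_i - 1 edges; summing gives V - C = 105 - 9 = 96)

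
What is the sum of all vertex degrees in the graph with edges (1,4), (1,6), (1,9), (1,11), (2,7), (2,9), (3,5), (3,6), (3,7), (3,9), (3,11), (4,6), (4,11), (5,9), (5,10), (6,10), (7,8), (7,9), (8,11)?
38 (handshake: sum of degrees = 2|E| = 2 x 19 = 38)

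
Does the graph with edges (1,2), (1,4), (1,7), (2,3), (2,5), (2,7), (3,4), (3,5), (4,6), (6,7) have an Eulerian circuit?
No (4 vertices have odd degree: {1, 3, 4, 7}; Eulerian circuit requires 0)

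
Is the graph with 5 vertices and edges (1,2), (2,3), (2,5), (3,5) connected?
No, it has 2 components: {1, 2, 3, 5}, {4}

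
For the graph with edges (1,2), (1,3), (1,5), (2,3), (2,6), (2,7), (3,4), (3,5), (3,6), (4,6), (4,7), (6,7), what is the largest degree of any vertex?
5 (attained at vertex 3)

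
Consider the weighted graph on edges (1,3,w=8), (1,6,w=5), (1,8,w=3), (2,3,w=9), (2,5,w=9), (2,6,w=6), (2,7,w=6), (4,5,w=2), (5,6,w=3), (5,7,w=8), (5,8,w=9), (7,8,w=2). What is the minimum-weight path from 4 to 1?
10 (path: 4 -> 5 -> 6 -> 1; weights 2 + 3 + 5 = 10)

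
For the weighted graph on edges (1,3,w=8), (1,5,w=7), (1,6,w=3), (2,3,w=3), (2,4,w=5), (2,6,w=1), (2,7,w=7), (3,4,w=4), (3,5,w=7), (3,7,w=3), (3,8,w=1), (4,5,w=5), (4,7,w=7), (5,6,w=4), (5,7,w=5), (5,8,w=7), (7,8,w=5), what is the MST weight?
19 (MST edges: (1,6,w=3), (2,3,w=3), (2,6,w=1), (3,4,w=4), (3,7,w=3), (3,8,w=1), (5,6,w=4); sum of weights 3 + 3 + 1 + 4 + 3 + 1 + 4 = 19)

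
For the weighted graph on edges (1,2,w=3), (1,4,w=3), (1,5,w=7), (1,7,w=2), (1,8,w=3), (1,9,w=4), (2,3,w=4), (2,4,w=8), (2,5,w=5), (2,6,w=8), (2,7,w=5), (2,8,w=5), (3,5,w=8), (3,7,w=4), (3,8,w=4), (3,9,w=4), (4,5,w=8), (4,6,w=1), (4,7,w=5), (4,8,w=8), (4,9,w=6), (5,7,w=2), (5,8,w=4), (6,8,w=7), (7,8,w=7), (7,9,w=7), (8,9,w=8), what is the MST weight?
22 (MST edges: (1,2,w=3), (1,4,w=3), (1,7,w=2), (1,8,w=3), (1,9,w=4), (2,3,w=4), (4,6,w=1), (5,7,w=2); sum of weights 3 + 3 + 2 + 3 + 4 + 4 + 1 + 2 = 22)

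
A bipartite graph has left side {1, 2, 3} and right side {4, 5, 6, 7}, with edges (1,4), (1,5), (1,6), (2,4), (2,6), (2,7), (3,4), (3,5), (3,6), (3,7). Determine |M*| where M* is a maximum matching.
3 (matching: (1,6), (2,7), (3,5); upper bound min(|L|,|R|) = min(3,4) = 3)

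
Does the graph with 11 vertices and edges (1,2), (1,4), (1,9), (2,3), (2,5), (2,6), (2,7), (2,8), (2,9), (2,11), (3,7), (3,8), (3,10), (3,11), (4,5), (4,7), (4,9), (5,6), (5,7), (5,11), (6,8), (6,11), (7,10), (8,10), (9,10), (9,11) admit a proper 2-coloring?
No (odd cycle of length 3: 9 -> 1 -> 2 -> 9)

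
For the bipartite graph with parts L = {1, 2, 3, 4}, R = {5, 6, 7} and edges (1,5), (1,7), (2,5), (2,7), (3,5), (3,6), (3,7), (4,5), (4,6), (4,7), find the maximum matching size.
3 (matching: (1,7), (2,5), (3,6); upper bound min(|L|,|R|) = min(4,3) = 3)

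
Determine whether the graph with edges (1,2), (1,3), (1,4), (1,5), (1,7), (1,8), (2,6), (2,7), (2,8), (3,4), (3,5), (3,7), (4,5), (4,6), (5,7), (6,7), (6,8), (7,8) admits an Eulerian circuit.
Yes (the graph is connected and all 8 vertices have even degree)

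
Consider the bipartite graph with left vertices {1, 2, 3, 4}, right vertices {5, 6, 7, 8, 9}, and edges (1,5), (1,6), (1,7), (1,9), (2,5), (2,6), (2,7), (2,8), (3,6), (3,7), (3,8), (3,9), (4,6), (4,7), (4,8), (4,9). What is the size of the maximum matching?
4 (matching: (1,9), (2,8), (3,7), (4,6); upper bound min(|L|,|R|) = min(4,5) = 4)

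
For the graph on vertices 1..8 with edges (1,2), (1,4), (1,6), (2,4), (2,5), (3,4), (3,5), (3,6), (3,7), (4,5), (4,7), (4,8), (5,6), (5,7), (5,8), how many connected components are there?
1 (components: {1, 2, 3, 4, 5, 6, 7, 8})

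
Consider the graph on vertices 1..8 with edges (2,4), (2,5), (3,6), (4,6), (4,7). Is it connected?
No, it has 3 components: {1}, {2, 3, 4, 5, 6, 7}, {8}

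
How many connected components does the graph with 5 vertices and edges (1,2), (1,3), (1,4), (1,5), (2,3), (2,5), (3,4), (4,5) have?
1 (components: {1, 2, 3, 4, 5})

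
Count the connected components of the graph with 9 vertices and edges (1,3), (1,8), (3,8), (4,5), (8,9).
5 (components: {1, 3, 8, 9}, {2}, {4, 5}, {6}, {7})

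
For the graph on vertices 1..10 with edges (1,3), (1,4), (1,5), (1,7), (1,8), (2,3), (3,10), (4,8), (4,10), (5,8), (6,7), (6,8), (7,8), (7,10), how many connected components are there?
2 (components: {1, 2, 3, 4, 5, 6, 7, 8, 10}, {9})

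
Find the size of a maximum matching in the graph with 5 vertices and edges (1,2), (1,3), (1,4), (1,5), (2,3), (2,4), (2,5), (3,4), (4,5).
2 (matching: (1,4), (2,5); upper bound floor(n/2) = floor(5/2) = 2)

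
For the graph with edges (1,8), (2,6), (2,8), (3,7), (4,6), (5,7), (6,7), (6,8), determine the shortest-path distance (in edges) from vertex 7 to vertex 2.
2 (path: 7 -> 6 -> 2, 2 edges)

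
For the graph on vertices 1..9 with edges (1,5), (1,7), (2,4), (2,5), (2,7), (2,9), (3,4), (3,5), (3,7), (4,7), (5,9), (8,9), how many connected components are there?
2 (components: {1, 2, 3, 4, 5, 7, 8, 9}, {6})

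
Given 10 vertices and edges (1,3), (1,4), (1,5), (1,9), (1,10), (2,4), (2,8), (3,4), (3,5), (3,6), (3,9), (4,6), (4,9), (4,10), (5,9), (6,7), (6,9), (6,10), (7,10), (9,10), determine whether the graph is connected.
Yes (BFS from 1 visits [1, 3, 4, 5, 9, 10, 6, 2, 7, 8] — all 10 vertices reached)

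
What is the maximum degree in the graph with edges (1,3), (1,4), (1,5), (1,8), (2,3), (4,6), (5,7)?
4 (attained at vertex 1)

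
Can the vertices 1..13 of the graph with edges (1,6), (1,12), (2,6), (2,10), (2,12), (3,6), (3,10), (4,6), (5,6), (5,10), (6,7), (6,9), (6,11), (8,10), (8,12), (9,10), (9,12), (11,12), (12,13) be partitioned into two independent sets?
Yes. Partition: {1, 2, 3, 4, 5, 7, 8, 9, 11, 13}, {6, 10, 12}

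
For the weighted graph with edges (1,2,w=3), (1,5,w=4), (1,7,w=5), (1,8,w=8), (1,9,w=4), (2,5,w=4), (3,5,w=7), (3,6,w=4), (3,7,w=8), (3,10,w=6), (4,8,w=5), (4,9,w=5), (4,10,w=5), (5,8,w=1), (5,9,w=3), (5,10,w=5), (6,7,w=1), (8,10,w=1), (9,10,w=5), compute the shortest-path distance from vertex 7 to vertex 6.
1 (path: 7 -> 6; weights 1 = 1)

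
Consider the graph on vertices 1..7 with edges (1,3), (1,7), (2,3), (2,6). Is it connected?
No, it has 3 components: {1, 2, 3, 6, 7}, {4}, {5}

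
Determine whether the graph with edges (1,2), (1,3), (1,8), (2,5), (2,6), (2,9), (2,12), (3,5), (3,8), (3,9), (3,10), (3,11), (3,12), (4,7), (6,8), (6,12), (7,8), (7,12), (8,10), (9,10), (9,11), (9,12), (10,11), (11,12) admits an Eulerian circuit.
No (8 vertices have odd degree: {1, 2, 3, 4, 6, 7, 8, 9}; Eulerian circuit requires 0)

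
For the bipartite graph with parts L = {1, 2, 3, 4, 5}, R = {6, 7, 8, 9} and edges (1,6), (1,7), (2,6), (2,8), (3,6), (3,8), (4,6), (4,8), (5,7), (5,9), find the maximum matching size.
4 (matching: (1,7), (2,8), (3,6), (5,9); upper bound min(|L|,|R|) = min(5,4) = 4)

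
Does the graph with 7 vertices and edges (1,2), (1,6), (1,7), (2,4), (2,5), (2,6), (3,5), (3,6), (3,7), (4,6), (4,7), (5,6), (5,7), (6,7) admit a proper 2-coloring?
No (odd cycle of length 3: 6 -> 1 -> 2 -> 6)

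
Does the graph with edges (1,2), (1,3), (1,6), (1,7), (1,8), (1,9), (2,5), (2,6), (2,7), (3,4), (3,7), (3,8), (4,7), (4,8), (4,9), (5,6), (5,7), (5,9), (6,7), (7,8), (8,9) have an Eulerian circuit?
No (2 vertices have odd degree: {7, 8}; Eulerian circuit requires 0)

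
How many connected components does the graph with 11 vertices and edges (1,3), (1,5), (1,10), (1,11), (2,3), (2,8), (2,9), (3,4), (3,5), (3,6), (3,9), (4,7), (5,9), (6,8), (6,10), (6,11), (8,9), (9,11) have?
1 (components: {1, 2, 3, 4, 5, 6, 7, 8, 9, 10, 11})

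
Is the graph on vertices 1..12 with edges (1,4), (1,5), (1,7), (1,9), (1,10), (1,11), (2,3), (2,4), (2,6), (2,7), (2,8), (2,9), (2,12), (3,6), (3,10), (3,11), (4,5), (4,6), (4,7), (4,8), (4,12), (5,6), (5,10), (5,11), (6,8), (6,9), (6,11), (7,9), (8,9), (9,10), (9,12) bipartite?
No (odd cycle of length 3: 5 -> 1 -> 4 -> 5)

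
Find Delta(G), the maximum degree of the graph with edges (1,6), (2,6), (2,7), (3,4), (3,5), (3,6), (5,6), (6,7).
5 (attained at vertex 6)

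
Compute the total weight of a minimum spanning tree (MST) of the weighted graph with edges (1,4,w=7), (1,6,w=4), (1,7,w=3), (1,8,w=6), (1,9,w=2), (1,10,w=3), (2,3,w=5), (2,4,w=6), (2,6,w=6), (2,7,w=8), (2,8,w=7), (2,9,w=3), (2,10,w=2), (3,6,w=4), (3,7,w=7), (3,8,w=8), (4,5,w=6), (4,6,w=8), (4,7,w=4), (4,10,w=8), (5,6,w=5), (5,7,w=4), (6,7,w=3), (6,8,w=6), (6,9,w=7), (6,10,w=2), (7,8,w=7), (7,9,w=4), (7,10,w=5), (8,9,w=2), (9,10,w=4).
26 (MST edges: (1,7,w=3), (1,9,w=2), (1,10,w=3), (2,10,w=2), (3,6,w=4), (4,7,w=4), (5,7,w=4), (6,10,w=2), (8,9,w=2); sum of weights 3 + 2 + 3 + 2 + 4 + 4 + 4 + 2 + 2 = 26)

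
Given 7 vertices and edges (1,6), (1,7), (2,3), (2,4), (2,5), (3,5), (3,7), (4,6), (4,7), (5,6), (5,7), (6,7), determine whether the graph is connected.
Yes (BFS from 1 visits [1, 6, 7, 4, 5, 3, 2] — all 7 vertices reached)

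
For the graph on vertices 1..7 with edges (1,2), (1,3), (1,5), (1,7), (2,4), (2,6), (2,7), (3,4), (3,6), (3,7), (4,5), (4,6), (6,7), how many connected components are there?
1 (components: {1, 2, 3, 4, 5, 6, 7})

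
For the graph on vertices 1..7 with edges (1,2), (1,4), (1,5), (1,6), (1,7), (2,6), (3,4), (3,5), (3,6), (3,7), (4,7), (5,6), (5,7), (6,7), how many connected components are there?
1 (components: {1, 2, 3, 4, 5, 6, 7})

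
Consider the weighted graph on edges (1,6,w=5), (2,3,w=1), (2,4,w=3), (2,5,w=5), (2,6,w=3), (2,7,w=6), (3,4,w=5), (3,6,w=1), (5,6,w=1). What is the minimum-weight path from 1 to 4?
10 (path: 1 -> 6 -> 3 -> 2 -> 4; weights 5 + 1 + 1 + 3 = 10)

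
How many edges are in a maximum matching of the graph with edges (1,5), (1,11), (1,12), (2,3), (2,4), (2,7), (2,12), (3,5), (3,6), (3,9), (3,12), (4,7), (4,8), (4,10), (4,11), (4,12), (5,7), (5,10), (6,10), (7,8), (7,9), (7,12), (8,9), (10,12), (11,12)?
6 (matching: (1,5), (2,7), (3,12), (4,11), (6,10), (8,9); upper bound floor(n/2) = floor(12/2) = 6)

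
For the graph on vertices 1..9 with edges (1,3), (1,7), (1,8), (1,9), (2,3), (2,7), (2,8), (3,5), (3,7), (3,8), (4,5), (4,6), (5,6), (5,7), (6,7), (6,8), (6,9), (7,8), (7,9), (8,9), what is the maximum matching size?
4 (matching: (1,9), (2,7), (4,5), (6,8); upper bound floor(n/2) = floor(9/2) = 4)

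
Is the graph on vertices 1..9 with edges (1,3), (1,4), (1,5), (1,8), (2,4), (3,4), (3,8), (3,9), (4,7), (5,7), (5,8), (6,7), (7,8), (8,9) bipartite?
No (odd cycle of length 3: 4 -> 1 -> 3 -> 4)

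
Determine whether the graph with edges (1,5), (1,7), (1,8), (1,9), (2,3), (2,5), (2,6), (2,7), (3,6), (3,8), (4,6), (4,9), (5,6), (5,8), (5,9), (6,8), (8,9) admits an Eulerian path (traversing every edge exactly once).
No (4 vertices have odd degree: {3, 5, 6, 8}; Eulerian path requires 0 or 2)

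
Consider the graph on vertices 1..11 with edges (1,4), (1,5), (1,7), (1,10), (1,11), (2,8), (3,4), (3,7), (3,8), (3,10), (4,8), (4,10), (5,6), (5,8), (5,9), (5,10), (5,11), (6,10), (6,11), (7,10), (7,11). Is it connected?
Yes (BFS from 1 visits [1, 4, 5, 7, 10, 11, 3, 8, 6, 9, 2] — all 11 vertices reached)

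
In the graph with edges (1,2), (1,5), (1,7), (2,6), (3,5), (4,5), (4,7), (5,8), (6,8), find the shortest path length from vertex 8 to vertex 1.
2 (path: 8 -> 5 -> 1, 2 edges)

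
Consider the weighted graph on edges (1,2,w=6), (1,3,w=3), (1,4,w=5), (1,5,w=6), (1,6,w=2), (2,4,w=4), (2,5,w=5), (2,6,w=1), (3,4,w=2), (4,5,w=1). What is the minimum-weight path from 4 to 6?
5 (path: 4 -> 2 -> 6; weights 4 + 1 = 5)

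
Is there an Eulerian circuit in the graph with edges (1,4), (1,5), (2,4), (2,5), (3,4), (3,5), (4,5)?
Yes (the graph is connected and all 5 vertices have even degree)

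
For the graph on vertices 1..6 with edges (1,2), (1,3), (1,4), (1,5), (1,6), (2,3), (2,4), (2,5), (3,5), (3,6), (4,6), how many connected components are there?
1 (components: {1, 2, 3, 4, 5, 6})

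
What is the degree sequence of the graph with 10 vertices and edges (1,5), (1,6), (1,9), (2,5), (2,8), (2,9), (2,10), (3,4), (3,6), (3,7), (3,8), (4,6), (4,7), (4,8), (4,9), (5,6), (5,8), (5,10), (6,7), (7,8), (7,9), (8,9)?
[6, 5, 5, 5, 5, 5, 4, 4, 3, 2] (degrees: deg(1)=3, deg(2)=4, deg(3)=4, deg(4)=5, deg(5)=5, deg(6)=5, deg(7)=5, deg(8)=6, deg(9)=5, deg(10)=2)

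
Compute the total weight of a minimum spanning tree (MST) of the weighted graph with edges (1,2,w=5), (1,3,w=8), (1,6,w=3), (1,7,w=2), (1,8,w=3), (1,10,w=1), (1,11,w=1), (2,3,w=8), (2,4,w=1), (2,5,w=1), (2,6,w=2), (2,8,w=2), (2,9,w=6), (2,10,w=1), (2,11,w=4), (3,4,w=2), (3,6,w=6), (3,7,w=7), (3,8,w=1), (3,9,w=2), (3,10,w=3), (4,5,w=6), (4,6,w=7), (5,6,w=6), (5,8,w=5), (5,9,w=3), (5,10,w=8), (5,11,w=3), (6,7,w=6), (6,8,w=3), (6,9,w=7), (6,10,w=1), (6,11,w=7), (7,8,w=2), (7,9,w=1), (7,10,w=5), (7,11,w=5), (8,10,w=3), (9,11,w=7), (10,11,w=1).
12 (MST edges: (1,7,w=2), (1,10,w=1), (1,11,w=1), (2,4,w=1), (2,5,w=1), (2,8,w=2), (2,10,w=1), (3,8,w=1), (6,10,w=1), (7,9,w=1); sum of weights 2 + 1 + 1 + 1 + 1 + 2 + 1 + 1 + 1 + 1 = 12)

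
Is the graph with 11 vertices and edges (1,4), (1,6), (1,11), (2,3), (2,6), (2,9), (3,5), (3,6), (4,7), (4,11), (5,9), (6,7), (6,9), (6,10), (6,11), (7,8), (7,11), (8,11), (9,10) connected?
Yes (BFS from 1 visits [1, 4, 6, 11, 7, 2, 3, 9, 10, 8, 5] — all 11 vertices reached)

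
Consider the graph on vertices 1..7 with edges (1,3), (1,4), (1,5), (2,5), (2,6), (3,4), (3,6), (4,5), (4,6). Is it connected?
No, it has 2 components: {1, 2, 3, 4, 5, 6}, {7}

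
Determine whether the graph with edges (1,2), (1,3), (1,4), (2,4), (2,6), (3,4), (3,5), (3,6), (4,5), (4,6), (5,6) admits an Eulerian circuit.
No (4 vertices have odd degree: {1, 2, 4, 5}; Eulerian circuit requires 0)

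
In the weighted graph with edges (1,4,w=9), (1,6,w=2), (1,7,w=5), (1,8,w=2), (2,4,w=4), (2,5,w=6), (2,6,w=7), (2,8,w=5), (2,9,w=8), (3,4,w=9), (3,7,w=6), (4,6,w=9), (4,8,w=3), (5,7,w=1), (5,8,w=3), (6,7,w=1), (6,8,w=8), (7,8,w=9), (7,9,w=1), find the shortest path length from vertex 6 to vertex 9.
2 (path: 6 -> 7 -> 9; weights 1 + 1 = 2)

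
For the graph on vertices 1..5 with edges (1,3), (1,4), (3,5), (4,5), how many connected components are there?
2 (components: {1, 3, 4, 5}, {2})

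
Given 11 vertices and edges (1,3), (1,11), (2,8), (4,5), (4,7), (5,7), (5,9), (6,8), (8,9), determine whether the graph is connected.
No, it has 3 components: {1, 3, 11}, {2, 4, 5, 6, 7, 8, 9}, {10}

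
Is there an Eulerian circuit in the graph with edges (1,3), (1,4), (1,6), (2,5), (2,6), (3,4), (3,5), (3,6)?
No (2 vertices have odd degree: {1, 6}; Eulerian circuit requires 0)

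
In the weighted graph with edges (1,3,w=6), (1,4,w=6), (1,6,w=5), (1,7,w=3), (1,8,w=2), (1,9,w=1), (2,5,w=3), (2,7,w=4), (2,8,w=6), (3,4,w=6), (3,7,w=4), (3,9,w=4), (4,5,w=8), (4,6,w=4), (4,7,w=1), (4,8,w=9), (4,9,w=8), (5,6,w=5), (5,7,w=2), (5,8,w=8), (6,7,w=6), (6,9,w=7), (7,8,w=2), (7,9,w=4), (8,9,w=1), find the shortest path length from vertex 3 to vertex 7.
4 (path: 3 -> 7; weights 4 = 4)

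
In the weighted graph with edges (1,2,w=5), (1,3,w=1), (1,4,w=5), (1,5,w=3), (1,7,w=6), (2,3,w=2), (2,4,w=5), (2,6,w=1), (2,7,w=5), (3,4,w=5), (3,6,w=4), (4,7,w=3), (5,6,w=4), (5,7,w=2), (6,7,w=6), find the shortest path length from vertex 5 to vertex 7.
2 (path: 5 -> 7; weights 2 = 2)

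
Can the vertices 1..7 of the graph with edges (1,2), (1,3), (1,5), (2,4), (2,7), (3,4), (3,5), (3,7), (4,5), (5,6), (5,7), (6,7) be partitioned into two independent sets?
No (odd cycle of length 3: 5 -> 1 -> 3 -> 5)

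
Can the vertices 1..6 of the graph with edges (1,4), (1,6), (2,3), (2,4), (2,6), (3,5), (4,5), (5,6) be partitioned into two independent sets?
Yes. Partition: {1, 2, 5}, {3, 4, 6}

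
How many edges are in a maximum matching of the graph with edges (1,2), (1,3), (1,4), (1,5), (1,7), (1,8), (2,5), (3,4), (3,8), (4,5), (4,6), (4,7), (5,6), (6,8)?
4 (matching: (1,2), (3,8), (4,7), (5,6); upper bound floor(n/2) = floor(8/2) = 4)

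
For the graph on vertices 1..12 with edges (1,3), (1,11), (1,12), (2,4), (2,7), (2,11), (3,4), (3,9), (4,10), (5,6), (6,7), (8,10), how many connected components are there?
1 (components: {1, 2, 3, 4, 5, 6, 7, 8, 9, 10, 11, 12})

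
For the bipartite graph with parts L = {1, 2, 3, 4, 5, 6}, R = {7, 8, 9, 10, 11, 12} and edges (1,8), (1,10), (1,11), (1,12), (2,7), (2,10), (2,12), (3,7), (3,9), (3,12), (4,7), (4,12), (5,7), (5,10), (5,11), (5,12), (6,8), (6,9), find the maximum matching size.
6 (matching: (1,12), (2,10), (3,9), (4,7), (5,11), (6,8); upper bound min(|L|,|R|) = min(6,6) = 6)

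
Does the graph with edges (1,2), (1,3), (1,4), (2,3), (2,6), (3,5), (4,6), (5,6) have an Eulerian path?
No (4 vertices have odd degree: {1, 2, 3, 6}; Eulerian path requires 0 or 2)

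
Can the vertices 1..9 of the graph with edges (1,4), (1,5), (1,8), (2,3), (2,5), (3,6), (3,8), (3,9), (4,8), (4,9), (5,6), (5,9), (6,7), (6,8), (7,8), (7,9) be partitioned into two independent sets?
No (odd cycle of length 3: 4 -> 1 -> 8 -> 4)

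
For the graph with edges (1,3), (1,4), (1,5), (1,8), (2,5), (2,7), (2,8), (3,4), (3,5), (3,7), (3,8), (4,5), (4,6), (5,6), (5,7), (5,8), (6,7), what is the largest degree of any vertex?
7 (attained at vertex 5)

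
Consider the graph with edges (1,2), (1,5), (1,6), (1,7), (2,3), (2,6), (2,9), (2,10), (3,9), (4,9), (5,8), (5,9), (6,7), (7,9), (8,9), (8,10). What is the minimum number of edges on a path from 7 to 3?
2 (path: 7 -> 9 -> 3, 2 edges)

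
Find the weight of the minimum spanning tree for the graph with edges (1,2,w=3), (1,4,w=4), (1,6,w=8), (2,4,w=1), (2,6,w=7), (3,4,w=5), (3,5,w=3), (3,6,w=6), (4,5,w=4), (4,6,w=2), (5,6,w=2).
11 (MST edges: (1,2,w=3), (2,4,w=1), (3,5,w=3), (4,6,w=2), (5,6,w=2); sum of weights 3 + 1 + 3 + 2 + 2 = 11)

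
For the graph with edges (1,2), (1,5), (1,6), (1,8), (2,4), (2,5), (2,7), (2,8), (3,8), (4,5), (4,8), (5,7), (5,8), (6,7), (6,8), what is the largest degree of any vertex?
6 (attained at vertex 8)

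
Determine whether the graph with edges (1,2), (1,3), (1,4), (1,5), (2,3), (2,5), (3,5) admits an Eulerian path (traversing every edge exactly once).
No (4 vertices have odd degree: {2, 3, 4, 5}; Eulerian path requires 0 or 2)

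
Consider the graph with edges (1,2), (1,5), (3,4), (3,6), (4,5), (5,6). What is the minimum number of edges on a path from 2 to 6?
3 (path: 2 -> 1 -> 5 -> 6, 3 edges)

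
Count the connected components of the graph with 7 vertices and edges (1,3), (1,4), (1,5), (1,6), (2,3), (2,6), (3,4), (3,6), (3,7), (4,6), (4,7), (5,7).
1 (components: {1, 2, 3, 4, 5, 6, 7})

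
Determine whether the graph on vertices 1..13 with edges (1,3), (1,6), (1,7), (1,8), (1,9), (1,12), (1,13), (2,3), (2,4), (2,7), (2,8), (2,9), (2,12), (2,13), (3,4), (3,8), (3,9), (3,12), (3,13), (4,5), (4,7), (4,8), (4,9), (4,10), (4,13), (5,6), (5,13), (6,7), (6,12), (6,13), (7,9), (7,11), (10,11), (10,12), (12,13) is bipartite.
No (odd cycle of length 3: 7 -> 1 -> 6 -> 7)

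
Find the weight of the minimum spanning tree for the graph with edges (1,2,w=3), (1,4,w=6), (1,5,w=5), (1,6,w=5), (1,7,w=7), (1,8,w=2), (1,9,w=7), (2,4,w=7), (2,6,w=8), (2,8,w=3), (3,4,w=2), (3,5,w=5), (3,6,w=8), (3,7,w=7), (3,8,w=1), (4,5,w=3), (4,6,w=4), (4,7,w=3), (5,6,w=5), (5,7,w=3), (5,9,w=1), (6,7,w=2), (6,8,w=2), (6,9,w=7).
16 (MST edges: (1,2,w=3), (1,8,w=2), (3,4,w=2), (3,8,w=1), (4,5,w=3), (5,9,w=1), (6,7,w=2), (6,8,w=2); sum of weights 3 + 2 + 2 + 1 + 3 + 1 + 2 + 2 = 16)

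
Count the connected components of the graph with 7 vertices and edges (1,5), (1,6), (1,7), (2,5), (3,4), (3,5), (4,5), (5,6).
1 (components: {1, 2, 3, 4, 5, 6, 7})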